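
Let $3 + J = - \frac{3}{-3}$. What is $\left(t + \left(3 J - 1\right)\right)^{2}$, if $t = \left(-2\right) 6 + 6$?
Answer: $169$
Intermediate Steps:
$t = -6$ ($t = -12 + 6 = -6$)
$J = -2$ ($J = -3 - \frac{3}{-3} = -3 - -1 = -3 + 1 = -2$)
$\left(t + \left(3 J - 1\right)\right)^{2} = \left(-6 + \left(3 \left(-2\right) - 1\right)\right)^{2} = \left(-6 - 7\right)^{2} = \left(-13\right)^{2} = 169$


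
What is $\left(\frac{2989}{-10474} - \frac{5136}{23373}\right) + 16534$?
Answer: $\frac{1349181691969}{81602934} \approx 16534.0$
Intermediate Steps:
$\left(\frac{2989}{-10474} - \frac{5136}{23373}\right) + 16534 = \left(2989 \left(- \frac{1}{10474}\right) - \frac{1712}{7791}\right) + 16534 = \left(- \frac{2989}{10474} - \frac{1712}{7791}\right) + 16534 = - \frac{41218787}{81602934} + 16534 = \frac{1349181691969}{81602934}$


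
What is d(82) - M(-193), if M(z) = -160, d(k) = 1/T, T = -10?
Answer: 1599/10 ≈ 159.90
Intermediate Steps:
d(k) = -⅒ (d(k) = 1/(-10) = -⅒)
d(82) - M(-193) = -⅒ - 1*(-160) = -⅒ + 160 = 1599/10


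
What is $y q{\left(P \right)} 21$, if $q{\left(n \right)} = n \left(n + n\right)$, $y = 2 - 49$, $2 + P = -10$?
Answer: $-284256$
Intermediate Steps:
$P = -12$ ($P = -2 - 10 = -12$)
$y = -47$ ($y = 2 - 49 = -47$)
$q{\left(n \right)} = 2 n^{2}$ ($q{\left(n \right)} = n 2 n = 2 n^{2}$)
$y q{\left(P \right)} 21 = - 47 \cdot 2 \left(-12\right)^{2} \cdot 21 = - 47 \cdot 2 \cdot 144 \cdot 21 = \left(-47\right) 288 \cdot 21 = \left(-13536\right) 21 = -284256$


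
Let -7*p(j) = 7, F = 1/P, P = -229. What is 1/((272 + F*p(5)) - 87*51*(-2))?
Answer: 229/2094435 ≈ 0.00010934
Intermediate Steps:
F = -1/229 (F = 1/(-229) = -1/229 ≈ -0.0043668)
p(j) = -1 (p(j) = -⅐*7 = -1)
1/((272 + F*p(5)) - 87*51*(-2)) = 1/((272 - 1/229*(-1)) - 87*51*(-2)) = 1/((272 + 1/229) - 4437*(-2)) = 1/(62289/229 + 8874) = 1/(2094435/229) = 229/2094435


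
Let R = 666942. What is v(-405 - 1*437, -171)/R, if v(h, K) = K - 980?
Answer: -1151/666942 ≈ -0.0017258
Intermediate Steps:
v(h, K) = -980 + K
v(-405 - 1*437, -171)/R = (-980 - 171)/666942 = -1151*1/666942 = -1151/666942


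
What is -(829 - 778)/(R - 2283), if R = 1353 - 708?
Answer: 17/546 ≈ 0.031136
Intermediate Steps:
R = 645
-(829 - 778)/(R - 2283) = -(829 - 778)/(645 - 2283) = -51/(-1638) = -51*(-1)/1638 = -1*(-17/546) = 17/546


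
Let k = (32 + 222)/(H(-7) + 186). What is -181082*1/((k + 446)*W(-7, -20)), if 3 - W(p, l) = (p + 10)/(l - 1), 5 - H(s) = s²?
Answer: -4090807/31793 ≈ -128.67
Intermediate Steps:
H(s) = 5 - s²
W(p, l) = 3 - (10 + p)/(-1 + l) (W(p, l) = 3 - (p + 10)/(l - 1) = 3 - (10 + p)/(-1 + l))
k = 127/71 (k = (32 + 222)/((5 - 1*(-7)²) + 186) = 254/((5 - 1*49) + 186) = 254/((5 - 49) + 186) = 254/(-44 + 186) = 254/142 = 254*(1/142) = 127/71 ≈ 1.7887)
-181082*1/((k + 446)*W(-7, -20)) = -181082*(-1 - 20)/((127/71 + 446)*(-13 - 1*(-7) + 3*(-20))) = -181082*(-1491/(31793*(-13 + 7 - 60))) = -181082/(31793*(-1/21*(-66))/71) = -181082/((31793/71)*(22/7)) = -181082/699446/497 = -181082*497/699446 = -4090807/31793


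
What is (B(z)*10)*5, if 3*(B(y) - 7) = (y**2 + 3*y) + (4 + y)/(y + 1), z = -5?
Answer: 3125/6 ≈ 520.83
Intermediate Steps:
B(y) = 7 + y + y**2/3 + (4 + y)/(3*(1 + y)) (B(y) = 7 + ((y**2 + 3*y) + (4 + y)/(y + 1))/3 = 7 + ((y**2 + 3*y) + (4 + y)/(1 + y))/3 = 7 + (y**2 + 3*y + (4 + y)/(1 + y))/3 = 7 + (y + y**2/3 + (4 + y)/(3*(1 + y))) = 7 + y + y**2/3 + (4 + y)/(3*(1 + y)))
(B(z)*10)*5 = (((25 + (-5)**3 + 4*(-5)**2 + 25*(-5))/(3*(1 - 5)))*10)*5 = (((1/3)*(25 - 125 + 4*25 - 125)/(-4))*10)*5 = (((1/3)*(-1/4)*(25 - 125 + 100 - 125))*10)*5 = (((1/3)*(-1/4)*(-125))*10)*5 = ((125/12)*10)*5 = (625/6)*5 = 3125/6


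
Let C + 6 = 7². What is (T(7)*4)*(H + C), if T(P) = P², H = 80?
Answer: 24108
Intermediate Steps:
C = 43 (C = -6 + 7² = -6 + 49 = 43)
(T(7)*4)*(H + C) = (7²*4)*(80 + 43) = (49*4)*123 = 196*123 = 24108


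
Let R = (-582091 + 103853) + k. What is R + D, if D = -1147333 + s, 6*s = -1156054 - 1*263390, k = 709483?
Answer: -1152662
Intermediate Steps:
s = -236574 (s = (-1156054 - 1*263390)/6 = (-1156054 - 263390)/6 = (1/6)*(-1419444) = -236574)
R = 231245 (R = (-582091 + 103853) + 709483 = -478238 + 709483 = 231245)
D = -1383907 (D = -1147333 - 236574 = -1383907)
R + D = 231245 - 1383907 = -1152662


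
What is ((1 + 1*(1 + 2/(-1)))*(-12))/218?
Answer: 0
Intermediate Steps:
((1 + 1*(1 + 2/(-1)))*(-12))/218 = ((1 + 1*(1 + 2*(-1)))*(-12))*(1/218) = ((1 + 1*(1 - 2))*(-12))*(1/218) = ((1 + 1*(-1))*(-12))*(1/218) = ((1 - 1)*(-12))*(1/218) = (0*(-12))*(1/218) = 0*(1/218) = 0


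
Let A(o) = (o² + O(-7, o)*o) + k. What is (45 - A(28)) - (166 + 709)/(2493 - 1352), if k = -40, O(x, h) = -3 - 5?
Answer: -77550/163 ≈ -475.77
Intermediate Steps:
O(x, h) = -8
A(o) = -40 + o² - 8*o (A(o) = (o² - 8*o) - 40 = -40 + o² - 8*o)
(45 - A(28)) - (166 + 709)/(2493 - 1352) = (45 - (-40 + 28² - 8*28)) - (166 + 709)/(2493 - 1352) = (45 - (-40 + 784 - 224)) - 875/1141 = (45 - 1*520) - 875/1141 = (45 - 520) - 1*125/163 = -475 - 125/163 = -77550/163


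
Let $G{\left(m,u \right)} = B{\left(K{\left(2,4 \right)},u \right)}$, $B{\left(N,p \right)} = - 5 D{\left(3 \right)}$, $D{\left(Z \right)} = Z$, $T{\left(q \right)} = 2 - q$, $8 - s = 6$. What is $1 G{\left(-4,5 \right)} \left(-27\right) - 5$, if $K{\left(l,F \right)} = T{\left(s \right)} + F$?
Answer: $400$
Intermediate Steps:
$s = 2$ ($s = 8 - 6 = 2$)
$K{\left(l,F \right)} = F$ ($K{\left(l,F \right)} = \left(2 - 2\right) + F = 0 + F = F$)
$B{\left(N,p \right)} = -15$ ($B{\left(N,p \right)} = \left(-5\right) 3 = -15$)
$G{\left(m,u \right)} = -15$
$1 G{\left(-4,5 \right)} \left(-27\right) - 5 = 1 \left(-15\right) \left(-27\right) - 5 = \left(-15\right) \left(-27\right) - 5 = 405 - 5 = 400$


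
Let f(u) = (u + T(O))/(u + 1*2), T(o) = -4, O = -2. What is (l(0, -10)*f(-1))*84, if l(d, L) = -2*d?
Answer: 0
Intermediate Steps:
f(u) = (-4 + u)/(2 + u) (f(u) = (u - 4)/(u + 1*2) = (-4 + u)/(u + 2) = (-4 + u)/(2 + u))
(l(0, -10)*f(-1))*84 = ((-2*0)*((-4 - 1)/(2 - 1)))*84 = (0*(-5/1))*84 = (0*(1*(-5)))*84 = (0*(-5))*84 = 0*84 = 0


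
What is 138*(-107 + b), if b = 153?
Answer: 6348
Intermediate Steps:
138*(-107 + b) = 138*(-107 + 153) = 138*46 = 6348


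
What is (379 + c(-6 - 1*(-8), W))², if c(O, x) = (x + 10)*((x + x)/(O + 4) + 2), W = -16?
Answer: 159201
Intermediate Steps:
c(O, x) = (2 + 2*x/(4 + O))*(10 + x) (c(O, x) = (10 + x)*((2*x)/(4 + O) + 2) = (10 + x)*(2*x/(4 + O) + 2) = (10 + x)*(2 + 2*x/(4 + O)) = (2 + 2*x/(4 + O))*(10 + x))
(379 + c(-6 - 1*(-8), W))² = (379 + 2*(40 + (-16)² + 10*(-6 - 1*(-8)) + 14*(-16) + (-6 - 1*(-8))*(-16))/(4 + (-6 - 1*(-8))))² = (379 + 2*(40 + 256 + 10*(-6 + 8) - 224 + (-6 + 8)*(-16))/(4 + (-6 + 8)))² = (379 + 2*(40 + 256 + 10*2 - 224 + 2*(-16))/(4 + 2))² = (379 + 2*(40 + 256 + 20 - 224 - 32)/6)² = (379 + 2*(⅙)*60)² = (379 + 20)² = 399² = 159201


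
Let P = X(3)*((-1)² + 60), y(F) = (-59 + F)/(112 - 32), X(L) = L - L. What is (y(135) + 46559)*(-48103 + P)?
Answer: -44793465497/20 ≈ -2.2397e+9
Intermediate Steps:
X(L) = 0
y(F) = -59/80 + F/80 (y(F) = (-59 + F)/80 = (-59 + F)*(1/80) = -59/80 + F/80)
P = 0 (P = 0*((-1)² + 60) = 0*(1 + 60) = 0*61 = 0)
(y(135) + 46559)*(-48103 + P) = ((-59/80 + (1/80)*135) + 46559)*(-48103 + 0) = ((-59/80 + 27/16) + 46559)*(-48103) = (19/20 + 46559)*(-48103) = (931199/20)*(-48103) = -44793465497/20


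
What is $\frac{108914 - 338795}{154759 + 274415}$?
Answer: $- \frac{76627}{143058} \approx -0.53564$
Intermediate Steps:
$\frac{108914 - 338795}{154759 + 274415} = - \frac{229881}{429174} = \left(-229881\right) \frac{1}{429174} = - \frac{76627}{143058}$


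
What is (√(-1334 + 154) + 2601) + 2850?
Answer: 5451 + 2*I*√295 ≈ 5451.0 + 34.351*I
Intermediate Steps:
(√(-1334 + 154) + 2601) + 2850 = (√(-1180) + 2601) + 2850 = (2*I*√295 + 2601) + 2850 = (2601 + 2*I*√295) + 2850 = 5451 + 2*I*√295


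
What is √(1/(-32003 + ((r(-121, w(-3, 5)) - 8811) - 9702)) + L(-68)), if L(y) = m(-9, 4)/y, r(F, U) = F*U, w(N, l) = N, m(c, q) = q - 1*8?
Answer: 2*√10686500934/852601 ≈ 0.24249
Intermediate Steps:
m(c, q) = -8 + q (m(c, q) = q - 8 = -8 + q)
L(y) = -4/y (L(y) = (-8 + 4)/y = -4/y)
√(1/(-32003 + ((r(-121, w(-3, 5)) - 8811) - 9702)) + L(-68)) = √(1/(-32003 + ((-121*(-3) - 8811) - 9702)) - 4/(-68)) = √(1/(-32003 + ((363 - 8811) - 9702)) - 4*(-1/68)) = √(1/(-32003 + (-8448 - 9702)) + 1/17) = √(1/(-32003 - 18150) + 1/17) = √(1/(-50153) + 1/17) = √(-1/50153 + 1/17) = √(50136/852601) = 2*√10686500934/852601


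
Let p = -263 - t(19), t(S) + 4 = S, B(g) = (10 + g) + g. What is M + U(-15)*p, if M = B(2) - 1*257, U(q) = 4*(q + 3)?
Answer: 13101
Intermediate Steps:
B(g) = 10 + 2*g
t(S) = -4 + S
U(q) = 12 + 4*q (U(q) = 4*(3 + q) = 12 + 4*q)
p = -278 (p = -263 - (-4 + 19) = -263 - 1*15 = -263 - 15 = -278)
M = -243 (M = (10 + 2*2) - 1*257 = (10 + 4) - 257 = 14 - 257 = -243)
M + U(-15)*p = -243 + (12 + 4*(-15))*(-278) = -243 + (12 - 60)*(-278) = -243 - 48*(-278) = -243 + 13344 = 13101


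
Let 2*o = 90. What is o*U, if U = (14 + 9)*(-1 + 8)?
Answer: 7245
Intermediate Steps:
o = 45 (o = (½)*90 = 45)
U = 161 (U = 23*7 = 161)
o*U = 45*161 = 7245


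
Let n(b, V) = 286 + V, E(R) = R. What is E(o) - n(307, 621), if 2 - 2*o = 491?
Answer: -2303/2 ≈ -1151.5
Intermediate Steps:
o = -489/2 (o = 1 - ½*491 = 1 - 491/2 = -489/2 ≈ -244.50)
E(o) - n(307, 621) = -489/2 - (286 + 621) = -489/2 - 1*907 = -489/2 - 907 = -2303/2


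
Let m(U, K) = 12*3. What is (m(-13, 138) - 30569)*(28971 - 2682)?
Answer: -802682037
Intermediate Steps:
m(U, K) = 36
(m(-13, 138) - 30569)*(28971 - 2682) = (36 - 30569)*(28971 - 2682) = -30533*26289 = -802682037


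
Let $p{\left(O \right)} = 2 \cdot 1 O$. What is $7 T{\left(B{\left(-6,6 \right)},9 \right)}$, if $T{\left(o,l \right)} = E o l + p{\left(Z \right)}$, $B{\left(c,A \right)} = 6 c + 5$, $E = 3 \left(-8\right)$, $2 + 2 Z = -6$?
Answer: $46816$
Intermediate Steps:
$Z = -4$ ($Z = -1 + \frac{1}{2} \left(-6\right) = -1 - 3 = -4$)
$p{\left(O \right)} = 2 O$
$E = -24$
$B{\left(c,A \right)} = 5 + 6 c$
$T{\left(o,l \right)} = -8 - 24 l o$ ($T{\left(o,l \right)} = - 24 o l + 2 \left(-4\right) = - 24 l o - 8 = -8 - 24 l o$)
$7 T{\left(B{\left(-6,6 \right)},9 \right)} = 7 \left(-8 - 216 \left(5 + 6 \left(-6\right)\right)\right) = 7 \left(-8 - 216 \left(5 - 36\right)\right) = 7 \left(-8 - 216 \left(-31\right)\right) = 7 \left(-8 + 6696\right) = 7 \cdot 6688 = 46816$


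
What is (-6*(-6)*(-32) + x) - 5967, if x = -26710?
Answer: -33829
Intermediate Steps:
(-6*(-6)*(-32) + x) - 5967 = (-6*(-6)*(-32) - 26710) - 5967 = (36*(-32) - 26710) - 5967 = (-1152 - 26710) - 5967 = -27862 - 5967 = -33829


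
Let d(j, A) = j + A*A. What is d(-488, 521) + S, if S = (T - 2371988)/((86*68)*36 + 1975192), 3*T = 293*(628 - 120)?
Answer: 44416880159/163929 ≈ 2.7095e+5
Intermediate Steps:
d(j, A) = j + A**2
T = 148844/3 (T = (293*(628 - 120))/3 = (293*508)/3 = (1/3)*148844 = 148844/3 ≈ 49615.)
S = -174178/163929 (S = (148844/3 - 2371988)/((86*68)*36 + 1975192) = -6967120/(3*(5848*36 + 1975192)) = -6967120/(3*(210528 + 1975192)) = -6967120/3/2185720 = -6967120/3*1/2185720 = -174178/163929 ≈ -1.0625)
d(-488, 521) + S = (-488 + 521**2) - 174178/163929 = (-488 + 271441) - 174178/163929 = 270953 - 174178/163929 = 44416880159/163929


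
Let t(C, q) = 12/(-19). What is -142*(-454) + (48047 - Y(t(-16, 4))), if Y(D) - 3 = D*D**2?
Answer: 771721536/6859 ≈ 1.1251e+5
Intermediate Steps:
t(C, q) = -12/19 (t(C, q) = 12*(-1/19) = -12/19)
Y(D) = 3 + D**3 (Y(D) = 3 + D*D**2 = 3 + D**3)
-142*(-454) + (48047 - Y(t(-16, 4))) = -142*(-454) + (48047 - (3 + (-12/19)**3)) = 64468 + (48047 - (3 - 1728/6859)) = 64468 + (48047 - 1*18849/6859) = 64468 + (48047 - 18849/6859) = 64468 + 329535524/6859 = 771721536/6859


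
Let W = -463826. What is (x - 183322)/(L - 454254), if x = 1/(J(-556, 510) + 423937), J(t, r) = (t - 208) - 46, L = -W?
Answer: -77568487893/4050171644 ≈ -19.152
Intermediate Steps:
L = 463826 (L = -1*(-463826) = 463826)
J(t, r) = -254 + t (J(t, r) = (-208 + t) - 46 = -254 + t)
x = 1/423127 (x = 1/((-254 - 556) + 423937) = 1/(-810 + 423937) = 1/423127 ≈ 2.3634e-6)
(x - 183322)/(L - 454254) = (1/423127 - 183322)/(463826 - 454254) = -77568487893/423127/9572 = -77568487893/423127*1/9572 = -77568487893/4050171644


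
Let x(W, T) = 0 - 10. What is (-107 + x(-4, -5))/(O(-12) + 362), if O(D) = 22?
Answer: -39/128 ≈ -0.30469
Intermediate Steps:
x(W, T) = -10
(-107 + x(-4, -5))/(O(-12) + 362) = (-107 - 10)/(22 + 362) = -117/384 = -117*1/384 = -39/128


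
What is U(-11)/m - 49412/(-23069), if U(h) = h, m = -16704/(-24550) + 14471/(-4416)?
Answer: 20710056040916/3246940826417 ≈ 6.3783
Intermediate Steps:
m = -140749093/54206400 (m = -16704*(-1/24550) + 14471*(-1/4416) = 8352/12275 - 14471/4416 = -140749093/54206400 ≈ -2.5965)
U(-11)/m - 49412/(-23069) = -11/(-140749093/54206400) - 49412/(-23069) = -11*(-54206400/140749093) - 49412*(-1/23069) = 596270400/140749093 + 49412/23069 = 20710056040916/3246940826417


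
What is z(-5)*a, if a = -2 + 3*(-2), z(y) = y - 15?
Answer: 160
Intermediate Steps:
z(y) = -15 + y
a = -8 (a = -2 - 6 = -8)
z(-5)*a = (-15 - 5)*(-8) = -20*(-8) = 160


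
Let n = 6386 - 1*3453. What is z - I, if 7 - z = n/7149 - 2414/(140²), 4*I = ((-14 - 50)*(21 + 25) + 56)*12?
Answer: 607471879643/70060200 ≈ 8670.7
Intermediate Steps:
n = 2933 (n = 6386 - 3453 = 2933)
I = -8664 (I = (((-14 - 50)*(21 + 25) + 56)*12)/4 = ((-64*46 + 56)*12)/4 = ((-2944 + 56)*12)/4 = (-2888*12)/4 = (¼)*(-34656) = -8664)
z = 470306843/70060200 (z = 7 - (2933/7149 - 2414/(140²)) = 7 - (2933*(1/7149) - 2414/19600) = 7 - (2933/7149 - 2414*1/19600) = 7 - (2933/7149 - 1207/9800) = 7 - 1*20114557/70060200 = 7 - 20114557/70060200 = 470306843/70060200 ≈ 6.7129)
z - I = 470306843/70060200 - 1*(-8664) = 470306843/70060200 + 8664 = 607471879643/70060200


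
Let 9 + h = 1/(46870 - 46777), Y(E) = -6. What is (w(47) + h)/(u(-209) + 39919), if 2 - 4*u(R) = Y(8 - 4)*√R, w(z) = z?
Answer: 1493285/1568272237 - 505*I*√209/14114450133 ≈ 0.00095219 - 5.1725e-7*I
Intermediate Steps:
h = -836/93 (h = -9 + 1/(46870 - 46777) = -9 + 1/93 = -836/93 ≈ -8.9892)
u(R) = ½ + 3*√R/2 (u(R) = ½ - (-3)*√R/2 = ½ + 3*√R/2)
(w(47) + h)/(u(-209) + 39919) = (47 - 836/93)/((½ + 3*√(-209)/2) + 39919) = 3535/(93*((½ + 3*(I*√209)/2) + 39919)) = 3535/(93*((½ + 3*I*√209/2) + 39919)) = 3535/(93*(79839/2 + 3*I*√209/2))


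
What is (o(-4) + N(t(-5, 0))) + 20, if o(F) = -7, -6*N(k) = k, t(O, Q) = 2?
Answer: 38/3 ≈ 12.667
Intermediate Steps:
N(k) = -k/6
(o(-4) + N(t(-5, 0))) + 20 = (-7 - ⅙*2) + 20 = (-7 - ⅓) + 20 = -22/3 + 20 = 38/3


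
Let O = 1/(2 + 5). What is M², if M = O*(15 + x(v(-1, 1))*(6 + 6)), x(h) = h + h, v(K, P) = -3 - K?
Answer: 1089/49 ≈ 22.224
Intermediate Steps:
x(h) = 2*h
O = ⅐ (O = 1/7 = ⅐ ≈ 0.14286)
M = -33/7 (M = (15 + (2*(-3 - 1*(-1)))*(6 + 6))/7 = (15 + (2*(-3 + 1))*12)/7 = (15 + (2*(-2))*12)/7 = (15 - 4*12)/7 = (15 - 48)/7 = (⅐)*(-33) = -33/7 ≈ -4.7143)
M² = (-33/7)² = 1089/49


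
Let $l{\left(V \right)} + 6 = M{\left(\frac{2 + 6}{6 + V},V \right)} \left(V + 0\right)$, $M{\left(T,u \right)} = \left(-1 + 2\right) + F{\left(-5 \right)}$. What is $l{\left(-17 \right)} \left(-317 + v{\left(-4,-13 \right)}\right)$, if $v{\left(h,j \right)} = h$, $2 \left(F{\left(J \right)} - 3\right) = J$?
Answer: $\frac{20223}{2} \approx 10112.0$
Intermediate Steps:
$F{\left(J \right)} = 3 + \frac{J}{2}$
$M{\left(T,u \right)} = \frac{3}{2}$ ($M{\left(T,u \right)} = \left(-1 + 2\right) + \left(3 + \frac{1}{2} \left(-5\right)\right) = 1 + \left(3 - \frac{5}{2}\right) = 1 + \frac{1}{2} = \frac{3}{2}$)
$l{\left(V \right)} = -6 + \frac{3 V}{2}$ ($l{\left(V \right)} = -6 + \frac{3 \left(V + 0\right)}{2} = -6 + \frac{3 V}{2}$)
$l{\left(-17 \right)} \left(-317 + v{\left(-4,-13 \right)}\right) = \left(-6 + \frac{3}{2} \left(-17\right)\right) \left(-317 - 4\right) = \left(-6 - \frac{51}{2}\right) \left(-321\right) = \left(- \frac{63}{2}\right) \left(-321\right) = \frac{20223}{2}$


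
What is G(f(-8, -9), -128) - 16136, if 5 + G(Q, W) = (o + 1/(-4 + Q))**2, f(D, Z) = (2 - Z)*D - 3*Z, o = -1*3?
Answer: -68157309/4225 ≈ -16132.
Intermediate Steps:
o = -3
f(D, Z) = -3*Z + D*(2 - Z) (f(D, Z) = D*(2 - Z) - 3*Z = -3*Z + D*(2 - Z))
G(Q, W) = -5 + (-3 + 1/(-4 + Q))**2
G(f(-8, -9), -128) - 16136 = (-5 + (13 - 3*(-3*(-9) + 2*(-8) - 1*(-8)*(-9)))**2/(-4 + (-3*(-9) + 2*(-8) - 1*(-8)*(-9)))**2) - 16136 = (-5 + (13 - 3*(27 - 16 - 72))**2/(-4 + (27 - 16 - 72))**2) - 16136 = (-5 + (13 - 3*(-61))**2/(-4 - 61)**2) - 16136 = (-5 + (13 + 183)**2/(-65)**2) - 16136 = (-5 + (1/4225)*196**2) - 16136 = (-5 + (1/4225)*38416) - 16136 = (-5 + 38416/4225) - 16136 = 17291/4225 - 16136 = -68157309/4225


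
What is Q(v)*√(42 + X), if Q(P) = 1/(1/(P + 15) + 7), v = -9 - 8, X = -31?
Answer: 2*√11/13 ≈ 0.51025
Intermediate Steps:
v = -17
Q(P) = 1/(7 + 1/(15 + P)) (Q(P) = 1/(1/(15 + P) + 7) = 1/(7 + 1/(15 + P)))
Q(v)*√(42 + X) = ((15 - 17)/(106 + 7*(-17)))*√(42 - 31) = (-2/(106 - 119))*√11 = (-2/(-13))*√11 = (-1/13*(-2))*√11 = 2*√11/13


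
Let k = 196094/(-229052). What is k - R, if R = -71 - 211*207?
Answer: 5010185401/114526 ≈ 43747.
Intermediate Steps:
k = -98047/114526 (k = 196094*(-1/229052) = -98047/114526 ≈ -0.85611)
R = -43748 (R = -71 - 43677 = -43748)
k - R = -98047/114526 - 1*(-43748) = -98047/114526 + 43748 = 5010185401/114526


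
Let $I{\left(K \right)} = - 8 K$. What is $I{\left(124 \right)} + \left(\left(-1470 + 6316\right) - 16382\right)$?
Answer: $-12528$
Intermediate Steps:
$I{\left(124 \right)} + \left(\left(-1470 + 6316\right) - 16382\right) = \left(-8\right) 124 + \left(\left(-1470 + 6316\right) - 16382\right) = -992 + \left(4846 - 16382\right) = -992 - 11536 = -12528$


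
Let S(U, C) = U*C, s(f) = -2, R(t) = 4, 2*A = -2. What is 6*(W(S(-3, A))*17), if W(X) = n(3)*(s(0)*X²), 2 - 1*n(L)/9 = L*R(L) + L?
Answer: 214812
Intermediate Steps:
A = -1 (A = (½)*(-2) = -1)
n(L) = 18 - 45*L (n(L) = 18 - 9*(L*4 + L) = 18 - 9*(4*L + L) = 18 - 45*L)
S(U, C) = C*U
W(X) = 234*X² (W(X) = (18 - 45*3)*(-2*X²) = (18 - 135)*(-2*X²) = -(-234)*X² = 234*X²)
6*(W(S(-3, A))*17) = 6*((234*(-1*(-3))²)*17) = 6*((234*3²)*17) = 6*((234*9)*17) = 6*(2106*17) = 6*35802 = 214812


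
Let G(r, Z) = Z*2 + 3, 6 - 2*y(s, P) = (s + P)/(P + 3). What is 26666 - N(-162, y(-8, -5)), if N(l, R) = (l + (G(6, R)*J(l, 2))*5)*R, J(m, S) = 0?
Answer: 53251/2 ≈ 26626.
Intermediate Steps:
y(s, P) = 3 - (P + s)/(2*(3 + P)) (y(s, P) = 3 - (s + P)/(2*(P + 3)) = 3 - (P + s)/(2*(3 + P)))
G(r, Z) = 3 + 2*Z (G(r, Z) = 2*Z + 3 = 3 + 2*Z)
N(l, R) = R*l (N(l, R) = (l + ((3 + 2*R)*0)*5)*R = (l + 0*5)*R = (l + 0)*R = l*R = R*l)
26666 - N(-162, y(-8, -5)) = 26666 - (18 - 1*(-8) + 5*(-5))/(2*(3 - 5))*(-162) = 26666 - (½)*(18 + 8 - 25)/(-2)*(-162) = 26666 - (½)*(-½)*1*(-162) = 26666 - (-1)*(-162)/4 = 26666 - 1*81/2 = 26666 - 81/2 = 53251/2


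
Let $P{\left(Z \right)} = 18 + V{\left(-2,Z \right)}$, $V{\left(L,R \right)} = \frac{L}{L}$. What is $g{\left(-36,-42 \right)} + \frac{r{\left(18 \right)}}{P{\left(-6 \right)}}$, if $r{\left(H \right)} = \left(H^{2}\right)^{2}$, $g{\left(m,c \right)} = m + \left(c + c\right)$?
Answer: $\frac{102696}{19} \approx 5405.1$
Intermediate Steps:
$V{\left(L,R \right)} = 1$
$P{\left(Z \right)} = 19$ ($P{\left(Z \right)} = 18 + 1 = 19$)
$g{\left(m,c \right)} = m + 2 c$
$r{\left(H \right)} = H^{4}$
$g{\left(-36,-42 \right)} + \frac{r{\left(18 \right)}}{P{\left(-6 \right)}} = \left(-36 + 2 \left(-42\right)\right) + \frac{18^{4}}{19} = \left(-36 - 84\right) + 104976 \cdot \frac{1}{19} = -120 + \frac{104976}{19} = \frac{102696}{19}$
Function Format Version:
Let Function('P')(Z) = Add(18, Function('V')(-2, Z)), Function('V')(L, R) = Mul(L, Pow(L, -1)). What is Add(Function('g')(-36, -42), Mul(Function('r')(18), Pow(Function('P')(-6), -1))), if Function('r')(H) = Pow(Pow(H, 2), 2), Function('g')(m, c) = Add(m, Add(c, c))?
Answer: Rational(102696, 19) ≈ 5405.1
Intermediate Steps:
Function('V')(L, R) = 1
Function('P')(Z) = 19 (Function('P')(Z) = Add(18, 1) = 19)
Function('g')(m, c) = Add(m, Mul(2, c))
Function('r')(H) = Pow(H, 4)
Add(Function('g')(-36, -42), Mul(Function('r')(18), Pow(Function('P')(-6), -1))) = Add(Add(-36, Mul(2, -42)), Mul(Pow(18, 4), Pow(19, -1))) = Add(Add(-36, -84), Mul(104976, Rational(1, 19))) = Add(-120, Rational(104976, 19)) = Rational(102696, 19)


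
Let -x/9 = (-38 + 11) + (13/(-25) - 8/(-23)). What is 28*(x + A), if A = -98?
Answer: 2359448/575 ≈ 4103.4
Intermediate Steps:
x = 140616/575 (x = -9*((-38 + 11) + (13/(-25) - 8/(-23))) = -9*(-27 + (13*(-1/25) - 8*(-1/23))) = -9*(-27 + (-13/25 + 8/23)) = -9*(-27 - 99/575) = -9*(-15624/575) = 140616/575 ≈ 244.55)
28*(x + A) = 28*(140616/575 - 98) = 28*(84266/575) = 2359448/575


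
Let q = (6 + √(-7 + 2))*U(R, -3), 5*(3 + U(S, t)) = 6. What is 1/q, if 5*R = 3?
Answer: -10/123 + 5*I*√5/369 ≈ -0.081301 + 0.030299*I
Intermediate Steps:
R = ⅗ (R = (⅕)*3 = ⅗ ≈ 0.60000)
U(S, t) = -9/5 (U(S, t) = -3 + (⅕)*6 = -3 + 6/5 = -9/5)
q = -54/5 - 9*I*√5/5 (q = (6 + √(-7 + 2))*(-9/5) = (6 + √(-5))*(-9/5) = (6 + I*√5)*(-9/5) = -54/5 - 9*I*√5/5 ≈ -10.8 - 4.0249*I)
1/q = 1/(-54/5 - 9*I*√5/5)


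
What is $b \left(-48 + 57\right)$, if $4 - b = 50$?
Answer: $-414$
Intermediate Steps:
$b = -46$ ($b = 4 - 50 = -46$)
$b \left(-48 + 57\right) = - 46 \left(-48 + 57\right) = \left(-46\right) 9 = -414$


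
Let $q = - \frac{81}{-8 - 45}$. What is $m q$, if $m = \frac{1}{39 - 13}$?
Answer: $\frac{81}{1378} \approx 0.058781$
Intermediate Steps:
$m = \frac{1}{26} \approx 0.038462$
$q = \frac{81}{53}$ ($q = - \frac{81}{-8 - 45} = - \frac{81}{-53} = \left(-81\right) \left(- \frac{1}{53}\right) = \frac{81}{53} \approx 1.5283$)
$m q = \frac{1}{26} \cdot \frac{81}{53} = \frac{81}{1378}$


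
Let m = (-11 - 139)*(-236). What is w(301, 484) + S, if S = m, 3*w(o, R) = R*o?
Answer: 251884/3 ≈ 83961.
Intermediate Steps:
w(o, R) = R*o/3 (w(o, R) = (R*o)/3 = R*o/3)
m = 35400 (m = -150*(-236) = 35400)
S = 35400
w(301, 484) + S = (1/3)*484*301 + 35400 = 145684/3 + 35400 = 251884/3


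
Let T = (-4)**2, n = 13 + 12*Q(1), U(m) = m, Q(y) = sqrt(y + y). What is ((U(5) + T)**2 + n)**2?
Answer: 206404 + 10896*sqrt(2) ≈ 2.2181e+5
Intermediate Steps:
Q(y) = sqrt(2)*sqrt(y) (Q(y) = sqrt(2*y) = sqrt(2)*sqrt(y))
n = 13 + 12*sqrt(2) (n = 13 + 12*(sqrt(2)*sqrt(1)) = 13 + 12*(sqrt(2)*1) = 13 + 12*sqrt(2) ≈ 29.971)
T = 16
((U(5) + T)**2 + n)**2 = ((5 + 16)**2 + (13 + 12*sqrt(2)))**2 = (21**2 + (13 + 12*sqrt(2)))**2 = (441 + (13 + 12*sqrt(2)))**2 = (454 + 12*sqrt(2))**2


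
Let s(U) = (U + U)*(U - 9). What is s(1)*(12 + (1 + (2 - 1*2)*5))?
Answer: -208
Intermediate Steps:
s(U) = 2*U*(-9 + U) (s(U) = (2*U)*(-9 + U) = 2*U*(-9 + U))
s(1)*(12 + (1 + (2 - 1*2)*5)) = (2*1*(-9 + 1))*(12 + (1 + (2 - 1*2)*5)) = (2*1*(-8))*(12 + (1 + (2 - 2)*5)) = -16*(12 + (1 + 0*5)) = -16*(12 + (1 + 0)) = -16*(12 + 1) = -16*13 = -208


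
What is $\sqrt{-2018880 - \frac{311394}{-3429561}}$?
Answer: $\frac{i \sqrt{2638426743917850494}}{1143187} \approx 1420.9 i$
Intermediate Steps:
$\sqrt{-2018880 - \frac{311394}{-3429561}} = \sqrt{-2018880 - - \frac{103798}{1143187}} = \sqrt{-2018880 + \frac{103798}{1143187}} = \sqrt{- \frac{2307957266762}{1143187}} = \frac{i \sqrt{2638426743917850494}}{1143187}$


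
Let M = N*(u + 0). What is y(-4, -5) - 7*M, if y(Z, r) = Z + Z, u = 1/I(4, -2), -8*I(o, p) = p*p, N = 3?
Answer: 34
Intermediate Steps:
I(o, p) = -p**2/8 (I(o, p) = -p*p/8 = -p**2/8)
u = -2 (u = 1/(-1/8*(-2)**2) = 1/(-1/8*4) = 1/(-1/2) = -2)
y(Z, r) = 2*Z
M = -6 (M = 3*(-2 + 0) = 3*(-2) = -6)
y(-4, -5) - 7*M = 2*(-4) - 7*(-6) = -8 + 42 = 34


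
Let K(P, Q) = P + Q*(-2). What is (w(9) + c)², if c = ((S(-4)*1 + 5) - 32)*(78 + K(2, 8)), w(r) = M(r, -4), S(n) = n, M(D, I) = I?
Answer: 3952144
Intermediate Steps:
w(r) = -4
K(P, Q) = P - 2*Q
c = -1984 (c = ((-4*1 + 5) - 32)*(78 + (2 - 2*8)) = ((-4 + 5) - 32)*(78 + (2 - 16)) = (1 - 32)*(78 - 14) = -31*64 = -1984)
(w(9) + c)² = (-4 - 1984)² = (-1988)² = 3952144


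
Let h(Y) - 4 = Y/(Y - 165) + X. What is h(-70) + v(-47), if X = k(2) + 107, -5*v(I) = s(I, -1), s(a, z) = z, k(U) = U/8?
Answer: 105043/940 ≈ 111.75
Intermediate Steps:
k(U) = U/8 (k(U) = U*(⅛) = U/8)
v(I) = ⅕ (v(I) = -⅕*(-1) = ⅕)
X = 429/4 (X = (⅛)*2 + 107 = ¼ + 107 = 429/4 ≈ 107.25)
h(Y) = 445/4 + Y/(-165 + Y) (h(Y) = 4 + (Y/(Y - 165) + 429/4) = 4 + (Y/(-165 + Y) + 429/4) = 4 + (429/4 + Y/(-165 + Y)) = 445/4 + Y/(-165 + Y))
h(-70) + v(-47) = (-73425 + 449*(-70))/(4*(-165 - 70)) + ⅕ = (¼)*(-73425 - 31430)/(-235) + ⅕ = (¼)*(-1/235)*(-104855) + ⅕ = 20971/188 + ⅕ = 105043/940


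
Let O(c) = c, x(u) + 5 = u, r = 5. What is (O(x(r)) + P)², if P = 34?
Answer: 1156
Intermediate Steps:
x(u) = -5 + u
(O(x(r)) + P)² = ((-5 + 5) + 34)² = (0 + 34)² = 34² = 1156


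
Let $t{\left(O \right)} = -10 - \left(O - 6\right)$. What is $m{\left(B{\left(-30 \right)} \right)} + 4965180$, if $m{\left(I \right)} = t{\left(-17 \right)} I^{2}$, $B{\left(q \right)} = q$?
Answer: $4976880$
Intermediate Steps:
$t{\left(O \right)} = -4 - O$ ($t{\left(O \right)} = -10 - \left(-6 + O\right) = -4 - O$)
$m{\left(I \right)} = 13 I^{2}$ ($m{\left(I \right)} = \left(-4 - -17\right) I^{2} = \left(-4 + 17\right) I^{2} = 13 I^{2}$)
$m{\left(B{\left(-30 \right)} \right)} + 4965180 = 13 \left(-30\right)^{2} + 4965180 = 13 \cdot 900 + 4965180 = 11700 + 4965180 = 4976880$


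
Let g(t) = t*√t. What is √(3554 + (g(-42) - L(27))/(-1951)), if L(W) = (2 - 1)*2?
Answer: √(13527953056 + 81942*I*√42)/1951 ≈ 59.615 + 0.0011701*I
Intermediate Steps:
g(t) = t^(3/2)
L(W) = 2 (L(W) = 1*2 = 2)
√(3554 + (g(-42) - L(27))/(-1951)) = √(3554 + ((-42)^(3/2) - 1*2)/(-1951)) = √(3554 + (-42*I*√42 - 2)*(-1/1951)) = √(3554 + (-2 - 42*I*√42)*(-1/1951)) = √(3554 + (2/1951 + 42*I*√42/1951)) = √(6933856/1951 + 42*I*√42/1951)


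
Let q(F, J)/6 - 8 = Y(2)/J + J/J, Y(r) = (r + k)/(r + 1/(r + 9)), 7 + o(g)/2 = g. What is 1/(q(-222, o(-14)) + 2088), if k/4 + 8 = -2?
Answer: 161/345280 ≈ 0.00046629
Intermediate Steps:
o(g) = -14 + 2*g
k = -40 (k = -32 + 4*(-2) = -32 - 8 = -40)
Y(r) = (-40 + r)/(r + 1/(9 + r)) (Y(r) = (r - 40)/(r + 1/(r + 9)) = (-40 + r)/(r + 1/(9 + r)))
q(F, J) = 54 - 2508/(23*J) (q(F, J) = 48 + 6*(((-360 + 2**2 - 31*2)/(1 + 2**2 + 9*2))/J + J/J) = 48 + 6*(((-360 + 4 - 62)/(1 + 4 + 18))/J + 1) = 48 + 6*((-418/23)/J + 1) = 48 + 6*(((1/23)*(-418))/J + 1) = 48 + 6*(-418/(23*J) + 1) = 48 + 6*(1 - 418/(23*J)) = 48 + (6 - 2508/(23*J)) = 54 - 2508/(23*J))
1/(q(-222, o(-14)) + 2088) = 1/((54 - 2508/(23*(-14 + 2*(-14)))) + 2088) = 1/((54 - 2508/(23*(-14 - 28))) + 2088) = 1/((54 - 2508/23/(-42)) + 2088) = 1/((54 - 2508/23*(-1/42)) + 2088) = 1/((54 + 418/161) + 2088) = 1/(9112/161 + 2088) = 1/(345280/161) = 161/345280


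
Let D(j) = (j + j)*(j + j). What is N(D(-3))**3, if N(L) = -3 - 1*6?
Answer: -729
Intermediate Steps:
D(j) = 4*j**2 (D(j) = (2*j)*(2*j) = 4*j**2)
N(L) = -9 (N(L) = -3 - 6 = -9)
N(D(-3))**3 = (-9)**3 = -729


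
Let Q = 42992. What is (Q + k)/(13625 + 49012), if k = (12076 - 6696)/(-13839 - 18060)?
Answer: 1371396428/1998057663 ≈ 0.68637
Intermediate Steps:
k = -5380/31899 (k = 5380/(-31899) = 5380*(-1/31899) = -5380/31899 ≈ -0.16866)
(Q + k)/(13625 + 49012) = (42992 - 5380/31899)/(13625 + 49012) = (1371396428/31899)/62637 = (1371396428/31899)*(1/62637) = 1371396428/1998057663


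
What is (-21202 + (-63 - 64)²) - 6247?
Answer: -11320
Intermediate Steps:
(-21202 + (-63 - 64)²) - 6247 = (-21202 + (-127)²) - 6247 = (-21202 + 16129) - 6247 = -5073 - 6247 = -11320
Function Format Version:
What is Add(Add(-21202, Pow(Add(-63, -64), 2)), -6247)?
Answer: -11320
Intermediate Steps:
Add(Add(-21202, Pow(Add(-63, -64), 2)), -6247) = Add(Add(-21202, Pow(-127, 2)), -6247) = Add(Add(-21202, 16129), -6247) = Add(-5073, -6247) = -11320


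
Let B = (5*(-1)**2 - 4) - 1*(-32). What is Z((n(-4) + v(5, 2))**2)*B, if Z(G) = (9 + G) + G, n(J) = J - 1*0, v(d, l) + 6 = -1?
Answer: 8283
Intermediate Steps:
v(d, l) = -7 (v(d, l) = -6 - 1 = -7)
n(J) = J (n(J) = J + 0 = J)
Z(G) = 9 + 2*G
B = 33 (B = (5*1 - 4) + 32 = (5 - 4) + 32 = 1 + 32 = 33)
Z((n(-4) + v(5, 2))**2)*B = (9 + 2*(-4 - 7)**2)*33 = (9 + 2*(-11)**2)*33 = (9 + 2*121)*33 = (9 + 242)*33 = 251*33 = 8283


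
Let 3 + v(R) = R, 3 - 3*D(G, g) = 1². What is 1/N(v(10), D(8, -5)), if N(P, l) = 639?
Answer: 1/639 ≈ 0.0015649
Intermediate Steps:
D(G, g) = ⅔ (D(G, g) = 1 - ⅓*1² = 1 - ⅓*1 = 1 - ⅓ = ⅔)
v(R) = -3 + R
1/N(v(10), D(8, -5)) = 1/639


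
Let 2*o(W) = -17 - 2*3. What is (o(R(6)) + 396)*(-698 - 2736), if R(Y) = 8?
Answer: -1320373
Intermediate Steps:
o(W) = -23/2 (o(W) = (-17 - 2*3)/2 = (-17 - 1*6)/2 = (-17 - 6)/2 = (½)*(-23) = -23/2)
(o(R(6)) + 396)*(-698 - 2736) = (-23/2 + 396)*(-698 - 2736) = (769/2)*(-3434) = -1320373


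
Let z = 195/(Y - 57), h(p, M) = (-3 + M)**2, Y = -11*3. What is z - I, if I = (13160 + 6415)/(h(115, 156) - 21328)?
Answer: -144503/12486 ≈ -11.573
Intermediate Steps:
Y = -33
I = 19575/2081 (I = (13160 + 6415)/((-3 + 156)**2 - 21328) = 19575/(153**2 - 21328) = 19575/(23409 - 21328) = 19575/2081 ≈ 9.4065)
z = -13/6 (z = 195/(-33 - 57) = 195/(-90) = -1/90*195 = -13/6 ≈ -2.1667)
z - I = -13/6 - 1*19575/2081 = -13/6 - 19575/2081 = -144503/12486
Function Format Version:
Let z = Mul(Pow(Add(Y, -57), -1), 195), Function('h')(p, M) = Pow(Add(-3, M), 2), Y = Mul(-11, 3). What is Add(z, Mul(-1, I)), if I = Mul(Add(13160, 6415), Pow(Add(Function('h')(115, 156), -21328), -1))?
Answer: Rational(-144503, 12486) ≈ -11.573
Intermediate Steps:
Y = -33
I = Rational(19575, 2081) (I = Mul(Add(13160, 6415), Pow(Add(Pow(Add(-3, 156), 2), -21328), -1)) = Mul(19575, Pow(Add(Pow(153, 2), -21328), -1)) = Mul(19575, Pow(Add(23409, -21328), -1)) = Mul(19575, Pow(2081, -1)) = Mul(19575, Rational(1, 2081)) = Rational(19575, 2081) ≈ 9.4065)
z = Rational(-13, 6) (z = Mul(Pow(Add(-33, -57), -1), 195) = Mul(Pow(-90, -1), 195) = Mul(Rational(-1, 90), 195) = Rational(-13, 6) ≈ -2.1667)
Add(z, Mul(-1, I)) = Add(Rational(-13, 6), Mul(-1, Rational(19575, 2081))) = Add(Rational(-13, 6), Rational(-19575, 2081)) = Rational(-144503, 12486)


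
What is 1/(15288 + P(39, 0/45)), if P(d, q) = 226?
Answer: 1/15514 ≈ 6.4458e-5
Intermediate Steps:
1/(15288 + P(39, 0/45)) = 1/(15288 + 226) = 1/15514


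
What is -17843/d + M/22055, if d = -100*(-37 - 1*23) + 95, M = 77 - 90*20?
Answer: -16161162/5377009 ≈ -3.0056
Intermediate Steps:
M = -1723 (M = 77 - 1800 = -1723)
d = 6095 (d = -100*(-37 - 23) + 95 = -100*(-60) + 95 = 6000 + 95 = 6095)
-17843/d + M/22055 = -17843/6095 - 1723/22055 = -16161162/5377009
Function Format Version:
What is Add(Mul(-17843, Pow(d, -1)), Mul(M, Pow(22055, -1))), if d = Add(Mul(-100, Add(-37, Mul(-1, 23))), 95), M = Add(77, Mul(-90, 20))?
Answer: Rational(-16161162, 5377009) ≈ -3.0056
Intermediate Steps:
M = -1723 (M = Add(77, -1800) = -1723)
d = 6095 (d = Add(Mul(-100, Add(-37, -23)), 95) = Add(Mul(-100, -60), 95) = Add(6000, 95) = 6095)
Add(Mul(-17843, Pow(d, -1)), Mul(M, Pow(22055, -1))) = Add(Mul(-17843, Pow(6095, -1)), Mul(-1723, Pow(22055, -1))) = Add(Mul(-17843, Rational(1, 6095)), Mul(-1723, Rational(1, 22055))) = Add(Rational(-17843, 6095), Rational(-1723, 22055)) = Rational(-16161162, 5377009)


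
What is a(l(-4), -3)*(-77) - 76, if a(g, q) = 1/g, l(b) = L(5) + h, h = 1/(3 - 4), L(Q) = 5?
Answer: -381/4 ≈ -95.250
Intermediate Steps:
h = -1 (h = 1/(-1) = -1)
l(b) = 4 (l(b) = 5 - 1 = 4)
a(l(-4), -3)*(-77) - 76 = -77/4 - 76 = -381/4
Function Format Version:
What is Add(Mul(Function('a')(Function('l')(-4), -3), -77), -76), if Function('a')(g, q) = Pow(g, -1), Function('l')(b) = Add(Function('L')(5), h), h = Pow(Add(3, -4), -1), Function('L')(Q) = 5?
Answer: Rational(-381, 4) ≈ -95.250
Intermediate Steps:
h = -1 (h = Pow(-1, -1) = -1)
Function('l')(b) = 4 (Function('l')(b) = Add(5, -1) = 4)
Add(Mul(Function('a')(Function('l')(-4), -3), -77), -76) = Add(Mul(Pow(4, -1), -77), -76) = Add(Mul(Rational(1, 4), -77), -76) = Add(Rational(-77, 4), -76) = Rational(-381, 4)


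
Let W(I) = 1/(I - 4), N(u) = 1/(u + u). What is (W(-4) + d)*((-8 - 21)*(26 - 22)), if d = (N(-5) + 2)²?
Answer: -20213/50 ≈ -404.26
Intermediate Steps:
N(u) = 1/(2*u)
W(I) = 1/(-4 + I)
d = 361/100 (d = ((½)/(-5) + 2)² = ((½)*(-⅕) + 2)² = (-⅒ + 2)² = (19/10)² = 361/100 ≈ 3.6100)
(W(-4) + d)*((-8 - 21)*(26 - 22)) = (1/(-4 - 4) + 361/100)*((-8 - 21)*(26 - 22)) = (1/(-8) + 361/100)*(-29*4) = (-⅛ + 361/100)*(-116) = (697/200)*(-116) = -20213/50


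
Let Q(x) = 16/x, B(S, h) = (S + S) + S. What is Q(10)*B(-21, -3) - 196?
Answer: -1484/5 ≈ -296.80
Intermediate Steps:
B(S, h) = 3*S (B(S, h) = 2*S + S = 3*S)
Q(10)*B(-21, -3) - 196 = (16/10)*(3*(-21)) - 196 = (16*(⅒))*(-63) - 196 = (8/5)*(-63) - 196 = -504/5 - 196 = -1484/5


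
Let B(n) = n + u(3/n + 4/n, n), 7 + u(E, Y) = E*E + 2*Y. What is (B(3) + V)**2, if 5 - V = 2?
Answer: 8836/81 ≈ 109.09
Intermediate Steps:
V = 3 (V = 5 - 1*2 = 5 - 2 = 3)
u(E, Y) = -7 + E**2 + 2*Y (u(E, Y) = -7 + (E*E + 2*Y) = -7 + (E**2 + 2*Y) = -7 + E**2 + 2*Y)
B(n) = -7 + 3*n + 49/n**2 (B(n) = n + (-7 + (3/n + 4/n)**2 + 2*n) = n + (-7 + (7/n)**2 + 2*n) = n + (-7 + 49/n**2 + 2*n) = n + (-7 + 2*n + 49/n**2) = -7 + 3*n + 49/n**2)
(B(3) + V)**2 = ((-7 + 3*3 + 49/3**2) + 3)**2 = ((-7 + 9 + 49*(1/9)) + 3)**2 = ((-7 + 9 + 49/9) + 3)**2 = (67/9 + 3)**2 = (94/9)**2 = 8836/81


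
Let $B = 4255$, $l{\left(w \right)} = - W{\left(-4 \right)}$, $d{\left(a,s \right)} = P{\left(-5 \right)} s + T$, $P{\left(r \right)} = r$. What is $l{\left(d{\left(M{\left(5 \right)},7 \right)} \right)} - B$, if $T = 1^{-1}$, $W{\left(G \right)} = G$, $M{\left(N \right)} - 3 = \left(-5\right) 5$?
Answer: $-4251$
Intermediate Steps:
$M{\left(N \right)} = -22$ ($M{\left(N \right)} = 3 - 25 = -22$)
$T = 1$
$d{\left(a,s \right)} = 1 - 5 s$ ($d{\left(a,s \right)} = - 5 s + 1 = 1 - 5 s$)
$l{\left(w \right)} = 4$ ($l{\left(w \right)} = \left(-1\right) \left(-4\right) = 4$)
$l{\left(d{\left(M{\left(5 \right)},7 \right)} \right)} - B = 4 - 4255 = -4251$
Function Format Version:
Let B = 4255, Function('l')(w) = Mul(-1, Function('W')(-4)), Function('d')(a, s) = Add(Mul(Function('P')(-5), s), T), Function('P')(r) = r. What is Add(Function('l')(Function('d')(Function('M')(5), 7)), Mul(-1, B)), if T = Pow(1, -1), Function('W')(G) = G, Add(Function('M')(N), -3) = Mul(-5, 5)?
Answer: -4251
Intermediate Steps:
Function('M')(N) = -22 (Function('M')(N) = Add(3, Mul(-5, 5)) = Add(3, -25) = -22)
T = 1
Function('d')(a, s) = Add(1, Mul(-5, s)) (Function('d')(a, s) = Add(Mul(-5, s), 1) = Add(1, Mul(-5, s)))
Function('l')(w) = 4 (Function('l')(w) = Mul(-1, -4) = 4)
Add(Function('l')(Function('d')(Function('M')(5), 7)), Mul(-1, B)) = Add(4, Mul(-1, 4255)) = Add(4, -4255) = -4251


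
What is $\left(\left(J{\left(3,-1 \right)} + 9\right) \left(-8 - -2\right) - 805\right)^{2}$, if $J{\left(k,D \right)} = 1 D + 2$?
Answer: $748225$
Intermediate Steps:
$J{\left(k,D \right)} = 2 + D$ ($J{\left(k,D \right)} = D + 2 = 2 + D$)
$\left(\left(J{\left(3,-1 \right)} + 9\right) \left(-8 - -2\right) - 805\right)^{2} = \left(\left(\left(2 - 1\right) + 9\right) \left(-8 - -2\right) - 805\right)^{2} = \left(\left(1 + 9\right) \left(-8 + 2\right) - 805\right)^{2} = \left(10 \left(-6\right) - 805\right)^{2} = \left(-60 - 805\right)^{2} = \left(-865\right)^{2} = 748225$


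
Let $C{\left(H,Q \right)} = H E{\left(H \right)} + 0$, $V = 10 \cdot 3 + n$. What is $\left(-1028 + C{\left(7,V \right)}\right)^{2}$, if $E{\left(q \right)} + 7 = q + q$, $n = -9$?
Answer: $958441$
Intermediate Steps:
$V = 21$ ($V = 10 \cdot 3 - 9 = 30 - 9 = 21$)
$E{\left(q \right)} = -7 + 2 q$ ($E{\left(q \right)} = -7 + \left(q + q\right) = -7 + 2 q$)
$C{\left(H,Q \right)} = H \left(-7 + 2 H\right)$ ($C{\left(H,Q \right)} = H \left(-7 + 2 H\right) + 0 = H \left(-7 + 2 H\right)$)
$\left(-1028 + C{\left(7,V \right)}\right)^{2} = \left(-1028 + 7 \left(-7 + 2 \cdot 7\right)\right)^{2} = \left(-1028 + 7 \left(-7 + 14\right)\right)^{2} = \left(-1028 + 7 \cdot 7\right)^{2} = \left(-1028 + 49\right)^{2} = \left(-979\right)^{2} = 958441$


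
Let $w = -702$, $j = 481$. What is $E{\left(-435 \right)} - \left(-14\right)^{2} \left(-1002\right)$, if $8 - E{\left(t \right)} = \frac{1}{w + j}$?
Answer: $\frac{43404401}{221} \approx 1.964 \cdot 10^{5}$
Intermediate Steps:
$E{\left(t \right)} = \frac{1769}{221}$ ($E{\left(t \right)} = 8 - \frac{1}{-702 + 481} = 8 - \frac{1}{-221} = 8 - - \frac{1}{221} = 8 + \frac{1}{221} = \frac{1769}{221}$)
$E{\left(-435 \right)} - \left(-14\right)^{2} \left(-1002\right) = \frac{1769}{221} - \left(-14\right)^{2} \left(-1002\right) = \frac{1769}{221} - 196 \left(-1002\right) = \frac{1769}{221} - -196392 = \frac{1769}{221} + 196392 = \frac{43404401}{221}$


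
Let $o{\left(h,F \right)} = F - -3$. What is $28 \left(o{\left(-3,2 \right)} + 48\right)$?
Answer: $1484$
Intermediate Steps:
$o{\left(h,F \right)} = 3 + F$ ($o{\left(h,F \right)} = F + 3 = 3 + F$)
$28 \left(o{\left(-3,2 \right)} + 48\right) = 28 \left(\left(3 + 2\right) + 48\right) = 28 \left(5 + 48\right) = 28 \cdot 53 = 1484$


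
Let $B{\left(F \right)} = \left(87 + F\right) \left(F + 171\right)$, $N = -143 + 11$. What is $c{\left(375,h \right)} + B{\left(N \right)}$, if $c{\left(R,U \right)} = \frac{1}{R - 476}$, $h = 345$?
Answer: $- \frac{177256}{101} \approx -1755.0$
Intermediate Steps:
$N = -132$
$c{\left(R,U \right)} = \frac{1}{-476 + R}$
$B{\left(F \right)} = \left(87 + F\right) \left(171 + F\right)$
$c{\left(375,h \right)} + B{\left(N \right)} = \frac{1}{-476 + 375} + \left(14877 + \left(-132\right)^{2} + 258 \left(-132\right)\right) = \frac{1}{-101} + \left(14877 + 17424 - 34056\right) = - \frac{1}{101} - 1755 = - \frac{177256}{101}$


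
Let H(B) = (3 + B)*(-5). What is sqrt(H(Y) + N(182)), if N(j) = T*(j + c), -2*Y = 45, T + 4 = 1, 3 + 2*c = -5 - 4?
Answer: I*sqrt(1722)/2 ≈ 20.749*I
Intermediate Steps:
c = -6 (c = -3/2 + (-5 - 4)/2 = -3/2 + (1/2)*(-9) = -3/2 - 9/2 = -6)
T = -3 (T = -4 + 1 = -3)
Y = -45/2 (Y = -1/2*45 = -45/2 ≈ -22.500)
H(B) = -15 - 5*B
N(j) = 18 - 3*j (N(j) = -3*(j - 6) = -3*(-6 + j) = 18 - 3*j)
sqrt(H(Y) + N(182)) = sqrt((-15 - 5*(-45/2)) + (18 - 3*182)) = sqrt((-15 + 225/2) + (18 - 546)) = sqrt(195/2 - 528) = sqrt(-861/2) = I*sqrt(1722)/2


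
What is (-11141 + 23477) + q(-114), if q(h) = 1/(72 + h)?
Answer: 518111/42 ≈ 12336.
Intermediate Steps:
(-11141 + 23477) + q(-114) = (-11141 + 23477) + 1/(72 - 114) = 12336 + 1/(-42) = 12336 - 1/42 = 518111/42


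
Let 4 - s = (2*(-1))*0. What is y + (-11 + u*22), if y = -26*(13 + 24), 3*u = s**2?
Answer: -2567/3 ≈ -855.67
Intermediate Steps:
s = 4 (s = 4 - 2*(-1)*0 = 4 - (-2)*0 = 4 - 1*0 = 4 + 0 = 4)
u = 16/3 (u = (1/3)*4**2 = (1/3)*16 = 16/3 ≈ 5.3333)
y = -962 (y = -26*37 = -962)
y + (-11 + u*22) = -962 + (-11 + (16/3)*22) = -962 + (-11 + 352/3) = -962 + 319/3 = -2567/3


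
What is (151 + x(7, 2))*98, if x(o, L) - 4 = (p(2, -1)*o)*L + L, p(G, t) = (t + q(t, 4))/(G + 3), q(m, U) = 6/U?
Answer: 77616/5 ≈ 15523.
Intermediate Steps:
p(G, t) = (3/2 + t)/(3 + G) (p(G, t) = (t + 6/4)/(G + 3) = (t + 6*(¼))/(3 + G) = (t + 3/2)/(3 + G) = (3/2 + t)/(3 + G))
x(o, L) = 4 + L + L*o/10 (x(o, L) = 4 + ((((3/2 - 1)/(3 + 2))*o)*L + L) = 4 + ((((½)/5)*o)*L + L) = 4 + ((((⅕)*(½))*o)*L + L) = 4 + ((o/10)*L + L) = 4 + (L*o/10 + L) = 4 + (L + L*o/10) = 4 + L + L*o/10)
(151 + x(7, 2))*98 = (151 + (4 + 2 + (⅒)*2*7))*98 = (151 + (4 + 2 + 7/5))*98 = (151 + 37/5)*98 = (792/5)*98 = 77616/5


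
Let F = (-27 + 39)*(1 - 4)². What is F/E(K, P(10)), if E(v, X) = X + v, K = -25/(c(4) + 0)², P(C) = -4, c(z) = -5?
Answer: -108/5 ≈ -21.600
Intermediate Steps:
K = -1 (K = -25/(-5 + 0)² = -25/((-5)²) = -25/25 = -25*1/25 = -1)
F = 108 (F = 12*(-3)² = 12*9 = 108)
F/E(K, P(10)) = 108/(-4 - 1) = 108/(-5) = 108*(-⅕) = -108/5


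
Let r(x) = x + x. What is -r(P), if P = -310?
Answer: 620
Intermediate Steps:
r(x) = 2*x
-r(P) = -2*(-310) = -1*(-620) = 620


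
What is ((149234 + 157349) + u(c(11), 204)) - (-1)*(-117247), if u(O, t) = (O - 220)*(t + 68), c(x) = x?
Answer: 132488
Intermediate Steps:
u(O, t) = (-220 + O)*(68 + t)
((149234 + 157349) + u(c(11), 204)) - (-1)*(-117247) = ((149234 + 157349) + (-14960 - 220*204 + 68*11 + 11*204)) - (-1)*(-117247) = (306583 + (-14960 - 44880 + 748 + 2244)) - 1*117247 = (306583 - 56848) - 117247 = 249735 - 117247 = 132488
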